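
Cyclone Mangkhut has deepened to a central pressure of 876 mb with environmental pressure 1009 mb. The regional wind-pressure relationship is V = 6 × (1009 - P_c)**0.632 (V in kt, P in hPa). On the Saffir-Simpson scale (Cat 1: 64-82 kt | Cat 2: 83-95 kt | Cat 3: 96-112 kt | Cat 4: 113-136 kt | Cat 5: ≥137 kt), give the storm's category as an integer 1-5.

ΔP = 1009 − 876 = 133 mb.
V ≈ 6 × 133^0.632 = 6 × 21.99 ≈ 132 kt.
132 kt falls in the Category 4 band.

4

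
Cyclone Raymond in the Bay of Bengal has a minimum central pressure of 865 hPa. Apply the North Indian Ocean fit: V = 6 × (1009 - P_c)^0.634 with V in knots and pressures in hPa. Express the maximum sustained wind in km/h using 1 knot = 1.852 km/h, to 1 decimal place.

ΔP = 1009 − 865 = 144 hPa.
V ≈ 6 × 144^0.634 = 6 × 23.356 ≈ 140.137 kt.
140.137 × 1.852 ≈ 259.53 km/h → 259.5 km/h.

259.5 km/h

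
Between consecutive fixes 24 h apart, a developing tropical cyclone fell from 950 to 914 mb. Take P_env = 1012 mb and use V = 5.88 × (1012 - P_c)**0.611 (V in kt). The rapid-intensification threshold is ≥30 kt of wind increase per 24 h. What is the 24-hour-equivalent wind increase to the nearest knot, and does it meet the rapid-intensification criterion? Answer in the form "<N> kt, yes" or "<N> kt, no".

24 kt, no

V₁: ΔP = 62, V ≈ 5.88 × 62^0.611 ≈ 73.20 kt.
V₂: ΔP = 98, V ≈ 5.88 × 98^0.611 ≈ 96.83 kt.
ΔV over 24 h = 23.63 kt → 24 h equivalent = 23.63 × 24/24 ≈ 23.63 kt.
24 kt < 30 kt ⇒ not rapid intensification.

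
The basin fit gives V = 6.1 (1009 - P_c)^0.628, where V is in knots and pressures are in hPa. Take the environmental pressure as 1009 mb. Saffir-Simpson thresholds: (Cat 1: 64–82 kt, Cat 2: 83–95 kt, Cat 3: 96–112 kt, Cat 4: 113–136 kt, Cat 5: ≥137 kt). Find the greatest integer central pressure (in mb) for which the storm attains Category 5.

867 mb

Category 5 begins at V = 137 kt.
Required ΔP = (137/6.1)^(1/0.628) = 22.459^1.592 ≈ 141.87 mb.
P_c ≤ 1009 − 141.87 = 867.13, so the highest integer P_c is 867 mb.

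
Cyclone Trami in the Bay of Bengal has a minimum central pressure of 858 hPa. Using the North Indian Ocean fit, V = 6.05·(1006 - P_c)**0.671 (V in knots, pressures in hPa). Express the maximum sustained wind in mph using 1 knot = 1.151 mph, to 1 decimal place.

ΔP = 1006 − 858 = 148 hPa.
V ≈ 6.05 × 148^0.671 = 6.05 × 28.592 ≈ 172.982 kt.
172.982 × 1.151 ≈ 199.10 mph → 199.1 mph.

199.1 mph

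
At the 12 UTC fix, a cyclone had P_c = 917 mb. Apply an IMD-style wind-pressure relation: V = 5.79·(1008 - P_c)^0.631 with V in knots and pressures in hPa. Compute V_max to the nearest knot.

100 kt

ΔP = 1008 − 917 = 91 mb.
91^0.631 ≈ 17.225.
V ≈ 5.79 × 17.225 ≈ 99.7 kt.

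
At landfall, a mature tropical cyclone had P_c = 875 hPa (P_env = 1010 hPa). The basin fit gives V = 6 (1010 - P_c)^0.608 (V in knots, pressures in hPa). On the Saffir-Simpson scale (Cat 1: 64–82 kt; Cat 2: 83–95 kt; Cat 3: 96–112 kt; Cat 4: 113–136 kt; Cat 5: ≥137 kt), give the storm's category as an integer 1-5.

4

ΔP = 1010 − 875 = 135 hPa.
V ≈ 6 × 135^0.608 = 6 × 19.74 ≈ 118 kt.
118 kt falls in the Category 4 band.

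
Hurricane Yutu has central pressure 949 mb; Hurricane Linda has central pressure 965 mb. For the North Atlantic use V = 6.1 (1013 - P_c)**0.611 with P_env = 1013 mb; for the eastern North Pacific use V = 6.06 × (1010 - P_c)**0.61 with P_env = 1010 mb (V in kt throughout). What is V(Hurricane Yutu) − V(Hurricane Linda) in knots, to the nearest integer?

16 kt

Hurricane Yutu: ΔP = 64; V ≈ 6.1 × 64^0.611 ≈ 77.43 kt.
Hurricane Linda: ΔP = 45; V ≈ 6.06 × 45^0.61 ≈ 61.79 kt.
Difference ≈ 77.43 − 61.79 = 15.64 → 16 kt.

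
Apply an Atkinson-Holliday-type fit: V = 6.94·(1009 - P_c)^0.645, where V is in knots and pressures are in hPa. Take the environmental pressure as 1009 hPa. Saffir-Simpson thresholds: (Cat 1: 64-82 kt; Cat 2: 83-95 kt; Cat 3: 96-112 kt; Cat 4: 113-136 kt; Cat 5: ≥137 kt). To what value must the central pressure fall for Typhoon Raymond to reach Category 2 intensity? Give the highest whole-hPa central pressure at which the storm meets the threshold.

Category 2 begins at V = 83 kt.
Required ΔP = (83/6.94)^(1/0.645) = 11.960^1.550 ≈ 46.87 hPa.
P_c ≤ 1009 − 46.87 = 962.13, so the highest integer P_c is 962 hPa.

962 hPa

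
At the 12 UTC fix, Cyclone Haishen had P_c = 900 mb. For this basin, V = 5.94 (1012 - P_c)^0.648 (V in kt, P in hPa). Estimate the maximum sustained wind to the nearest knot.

126 kt

ΔP = 1012 − 900 = 112 mb.
112^0.648 ≈ 21.276.
V ≈ 5.94 × 21.276 ≈ 126.4 kt.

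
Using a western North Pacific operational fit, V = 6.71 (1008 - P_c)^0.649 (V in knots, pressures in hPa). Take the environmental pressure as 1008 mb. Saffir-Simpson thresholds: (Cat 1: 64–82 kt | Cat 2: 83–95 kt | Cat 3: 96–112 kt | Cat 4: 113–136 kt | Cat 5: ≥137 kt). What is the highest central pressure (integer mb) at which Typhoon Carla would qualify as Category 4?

Category 4 begins at V = 113 kt.
Required ΔP = (113/6.71)^(1/0.649) = 16.841^1.541 ≈ 77.55 mb.
P_c ≤ 1008 − 77.55 = 930.45, so the highest integer P_c is 930 mb.

930 mb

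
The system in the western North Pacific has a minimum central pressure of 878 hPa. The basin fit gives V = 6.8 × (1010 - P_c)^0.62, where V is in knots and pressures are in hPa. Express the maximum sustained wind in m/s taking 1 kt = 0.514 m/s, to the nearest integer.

72 m/s

ΔP = 1010 − 878 = 132 hPa.
V ≈ 6.8 × 132^0.62 = 6.8 × 20.642 ≈ 140.367 kt.
140.367 × 0.514 ≈ 72.15 m/s → 72 m/s.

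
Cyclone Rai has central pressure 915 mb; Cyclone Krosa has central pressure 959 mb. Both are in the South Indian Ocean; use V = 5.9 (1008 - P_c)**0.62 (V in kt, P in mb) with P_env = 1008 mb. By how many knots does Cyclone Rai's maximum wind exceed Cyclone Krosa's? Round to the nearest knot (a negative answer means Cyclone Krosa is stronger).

Cyclone Rai: ΔP = 93; V ≈ 5.9 × 93^0.62 ≈ 98.02 kt.
Cyclone Krosa: ΔP = 49; V ≈ 5.9 × 49^0.62 ≈ 65.88 kt.
Difference ≈ 98.02 − 65.88 = 32.14 → 32 kt.

32 kt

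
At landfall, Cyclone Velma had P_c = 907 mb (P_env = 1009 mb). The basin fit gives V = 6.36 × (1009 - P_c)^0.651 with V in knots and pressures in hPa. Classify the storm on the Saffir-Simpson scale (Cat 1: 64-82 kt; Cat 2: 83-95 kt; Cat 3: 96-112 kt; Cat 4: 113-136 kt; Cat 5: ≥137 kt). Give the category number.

ΔP = 1009 − 907 = 102 mb.
V ≈ 6.36 × 102^0.651 = 6.36 × 20.30 ≈ 129 kt.
129 kt falls in the Category 4 band.

4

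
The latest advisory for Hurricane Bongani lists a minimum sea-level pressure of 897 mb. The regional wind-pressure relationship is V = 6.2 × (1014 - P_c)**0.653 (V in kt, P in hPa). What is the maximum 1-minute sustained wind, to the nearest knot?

139 kt

ΔP = 1014 − 897 = 117 mb.
117^0.653 ≈ 22.414.
V ≈ 6.2 × 22.414 ≈ 139.0 kt.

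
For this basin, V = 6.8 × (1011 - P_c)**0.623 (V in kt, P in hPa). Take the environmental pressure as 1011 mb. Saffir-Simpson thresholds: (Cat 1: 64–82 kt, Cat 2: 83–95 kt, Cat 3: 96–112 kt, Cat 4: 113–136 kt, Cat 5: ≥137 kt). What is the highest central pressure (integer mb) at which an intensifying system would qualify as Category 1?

974 mb

Category 1 begins at V = 64 kt.
Required ΔP = (64/6.8)^(1/0.623) = 9.412^1.605 ≈ 36.55 mb.
P_c ≤ 1011 − 36.55 = 974.45, so the highest integer P_c is 974 mb.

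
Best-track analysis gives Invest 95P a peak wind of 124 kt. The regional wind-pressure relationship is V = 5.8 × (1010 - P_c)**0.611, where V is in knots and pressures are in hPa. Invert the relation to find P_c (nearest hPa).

860 hPa

ΔP = (V / 5.8)^(1/0.611) = (124/5.8)^1.637.
124/5.8 = 21.379; 21.379^1.637 ≈ 150.23 hPa.
P_c = 1010 − 150.23 = 859.77 ≈ 860 hPa.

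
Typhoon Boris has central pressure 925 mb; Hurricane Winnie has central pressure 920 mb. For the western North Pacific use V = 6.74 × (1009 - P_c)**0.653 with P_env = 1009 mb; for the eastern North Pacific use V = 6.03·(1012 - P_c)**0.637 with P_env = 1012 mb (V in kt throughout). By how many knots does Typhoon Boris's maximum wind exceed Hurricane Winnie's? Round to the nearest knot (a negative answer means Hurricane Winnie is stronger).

Typhoon Boris: ΔP = 84; V ≈ 6.74 × 84^0.653 ≈ 121.68 kt.
Hurricane Winnie: ΔP = 92; V ≈ 6.03 × 92^0.637 ≈ 107.46 kt.
Difference ≈ 121.68 − 107.46 = 14.22 → 14 kt.

14 kt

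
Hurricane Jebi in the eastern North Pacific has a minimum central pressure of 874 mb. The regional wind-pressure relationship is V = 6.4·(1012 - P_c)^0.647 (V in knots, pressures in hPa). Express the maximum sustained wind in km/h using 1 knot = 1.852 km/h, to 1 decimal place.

287.3 km/h

ΔP = 1012 − 874 = 138 mb.
V ≈ 6.4 × 138^0.647 = 6.4 × 24.238 ≈ 155.125 kt.
155.125 × 1.852 ≈ 287.29 km/h → 287.3 km/h.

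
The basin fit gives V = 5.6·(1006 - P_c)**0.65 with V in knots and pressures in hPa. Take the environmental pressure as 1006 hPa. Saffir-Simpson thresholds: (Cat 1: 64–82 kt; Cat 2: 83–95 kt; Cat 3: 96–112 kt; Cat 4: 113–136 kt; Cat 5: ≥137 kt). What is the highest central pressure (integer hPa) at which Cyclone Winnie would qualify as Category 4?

Category 4 begins at V = 113 kt.
Required ΔP = (113/5.6)^(1/0.65) = 20.179^1.538 ≈ 101.75 hPa.
P_c ≤ 1006 − 101.75 = 904.25, so the highest integer P_c is 904 hPa.

904 hPa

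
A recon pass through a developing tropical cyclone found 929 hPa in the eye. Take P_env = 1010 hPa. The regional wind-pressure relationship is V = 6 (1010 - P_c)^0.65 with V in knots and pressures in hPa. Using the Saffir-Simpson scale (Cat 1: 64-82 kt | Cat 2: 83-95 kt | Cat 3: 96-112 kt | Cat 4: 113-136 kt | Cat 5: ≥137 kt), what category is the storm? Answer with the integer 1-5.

ΔP = 1010 − 929 = 81 hPa.
V ≈ 6 × 81^0.65 = 6 × 17.40 ≈ 104 kt.
104 kt falls in the Category 3 band.

3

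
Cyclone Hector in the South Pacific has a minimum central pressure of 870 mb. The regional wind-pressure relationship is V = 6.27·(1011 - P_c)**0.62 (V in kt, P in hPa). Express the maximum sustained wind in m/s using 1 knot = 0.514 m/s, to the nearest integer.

ΔP = 1011 − 870 = 141 mb.
V ≈ 6.27 × 141^0.62 = 6.27 × 21.504 ≈ 134.829 kt.
134.829 × 0.514 ≈ 69.30 m/s → 69 m/s.

69 m/s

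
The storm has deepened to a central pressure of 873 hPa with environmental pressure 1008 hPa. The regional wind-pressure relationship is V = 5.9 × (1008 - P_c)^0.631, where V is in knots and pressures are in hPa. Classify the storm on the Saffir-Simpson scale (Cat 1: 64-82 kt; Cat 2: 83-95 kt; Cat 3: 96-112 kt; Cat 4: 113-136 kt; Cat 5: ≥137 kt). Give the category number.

4

ΔP = 1008 − 873 = 135 hPa.
V ≈ 5.9 × 135^0.631 = 5.9 × 22.09 ≈ 130 kt.
130 kt falls in the Category 4 band.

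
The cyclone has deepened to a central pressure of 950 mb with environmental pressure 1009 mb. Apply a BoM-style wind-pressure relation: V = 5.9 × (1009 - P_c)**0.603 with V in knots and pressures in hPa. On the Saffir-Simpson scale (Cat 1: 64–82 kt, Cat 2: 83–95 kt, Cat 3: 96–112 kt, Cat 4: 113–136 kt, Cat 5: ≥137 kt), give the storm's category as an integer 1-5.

1

ΔP = 1009 − 950 = 59 mb.
V ≈ 5.9 × 59^0.603 = 5.9 × 11.69 ≈ 69 kt.
69 kt falls in the Category 1 band.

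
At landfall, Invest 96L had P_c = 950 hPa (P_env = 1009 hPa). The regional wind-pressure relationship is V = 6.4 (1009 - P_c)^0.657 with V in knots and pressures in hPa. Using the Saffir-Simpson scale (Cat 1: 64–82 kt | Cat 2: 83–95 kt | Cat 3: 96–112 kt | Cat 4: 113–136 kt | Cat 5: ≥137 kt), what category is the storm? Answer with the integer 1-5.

ΔP = 1009 − 950 = 59 hPa.
V ≈ 6.4 × 59^0.657 = 6.4 × 14.57 ≈ 93 kt.
93 kt falls in the Category 2 band.

2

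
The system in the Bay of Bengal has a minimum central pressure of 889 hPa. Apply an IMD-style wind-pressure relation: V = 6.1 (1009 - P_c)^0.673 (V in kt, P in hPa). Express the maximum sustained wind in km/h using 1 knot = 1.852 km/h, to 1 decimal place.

283.3 km/h

ΔP = 1009 − 889 = 120 hPa.
V ≈ 6.1 × 120^0.673 = 6.1 × 25.078 ≈ 152.974 kt.
152.974 × 1.852 ≈ 283.31 km/h → 283.3 km/h.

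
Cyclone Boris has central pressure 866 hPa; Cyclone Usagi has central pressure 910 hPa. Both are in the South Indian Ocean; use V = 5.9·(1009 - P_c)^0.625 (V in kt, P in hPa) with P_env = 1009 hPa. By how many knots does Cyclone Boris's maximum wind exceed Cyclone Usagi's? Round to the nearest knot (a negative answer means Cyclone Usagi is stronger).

Cyclone Boris: ΔP = 143; V ≈ 5.9 × 143^0.625 ≈ 131.20 kt.
Cyclone Usagi: ΔP = 99; V ≈ 5.9 × 99^0.625 ≈ 104.26 kt.
Difference ≈ 131.20 − 104.26 = 26.94 → 27 kt.

27 kt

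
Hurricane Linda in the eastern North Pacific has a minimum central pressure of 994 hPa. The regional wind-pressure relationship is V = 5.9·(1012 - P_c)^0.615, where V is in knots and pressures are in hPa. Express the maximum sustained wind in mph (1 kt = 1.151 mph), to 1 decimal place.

40.2 mph

ΔP = 1012 − 994 = 18 hPa.
V ≈ 5.9 × 18^0.615 = 5.9 × 5.916 ≈ 34.902 kt.
34.902 × 1.151 ≈ 40.17 mph → 40.2 mph.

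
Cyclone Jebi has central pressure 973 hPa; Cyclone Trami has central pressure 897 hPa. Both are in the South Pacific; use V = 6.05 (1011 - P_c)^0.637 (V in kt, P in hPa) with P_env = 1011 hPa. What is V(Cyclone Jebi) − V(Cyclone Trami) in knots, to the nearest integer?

-62 kt

Cyclone Jebi: ΔP = 38; V ≈ 6.05 × 38^0.637 ≈ 61.39 kt.
Cyclone Trami: ΔP = 114; V ≈ 6.05 × 114^0.637 ≈ 123.60 kt.
Difference ≈ 61.39 − 123.60 = -62.21 → -62 kt.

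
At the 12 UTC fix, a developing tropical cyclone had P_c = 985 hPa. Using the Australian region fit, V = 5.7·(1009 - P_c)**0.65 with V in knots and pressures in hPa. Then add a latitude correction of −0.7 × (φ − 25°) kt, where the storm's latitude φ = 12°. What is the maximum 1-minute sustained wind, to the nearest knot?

54 kt

ΔP = 1009 − 985 = 24 hPa.
24^0.65 ≈ 7.891.
V ≈ 5.7 × 7.891 ≈ 45.0 kt.
Latitude correction: −0.7 × (12 − 25) = 9.1 kt.
Corrected V ≈ 54.1 kt → 54 kt.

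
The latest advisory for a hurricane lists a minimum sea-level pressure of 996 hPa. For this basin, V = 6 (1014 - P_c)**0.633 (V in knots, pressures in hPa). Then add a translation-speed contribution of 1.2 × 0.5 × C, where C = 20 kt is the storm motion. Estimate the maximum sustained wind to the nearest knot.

49 kt

ΔP = 1014 − 996 = 18 hPa.
18^0.633 ≈ 6.231.
V ≈ 6 × 6.231 ≈ 37.4 kt.
Translation term: 1.2 × 0.5 × 20 = 12 kt.
Corrected V ≈ 49.4 kt → 49 kt.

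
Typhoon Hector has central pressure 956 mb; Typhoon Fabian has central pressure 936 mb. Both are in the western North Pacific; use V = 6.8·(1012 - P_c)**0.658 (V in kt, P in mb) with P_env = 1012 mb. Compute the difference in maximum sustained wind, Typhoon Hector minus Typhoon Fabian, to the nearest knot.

-21 kt

Typhoon Hector: ΔP = 56; V ≈ 6.8 × 56^0.658 ≈ 96.12 kt.
Typhoon Fabian: ΔP = 76; V ≈ 6.8 × 76^0.658 ≈ 117.51 kt.
Difference ≈ 96.12 − 117.51 = -21.39 → -21 kt.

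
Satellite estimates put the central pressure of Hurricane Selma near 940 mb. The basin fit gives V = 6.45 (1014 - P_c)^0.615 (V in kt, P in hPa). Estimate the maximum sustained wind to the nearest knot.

ΔP = 1014 − 940 = 74 mb.
74^0.615 ≈ 14.112.
V ≈ 6.45 × 14.112 ≈ 91.0 kt.

91 kt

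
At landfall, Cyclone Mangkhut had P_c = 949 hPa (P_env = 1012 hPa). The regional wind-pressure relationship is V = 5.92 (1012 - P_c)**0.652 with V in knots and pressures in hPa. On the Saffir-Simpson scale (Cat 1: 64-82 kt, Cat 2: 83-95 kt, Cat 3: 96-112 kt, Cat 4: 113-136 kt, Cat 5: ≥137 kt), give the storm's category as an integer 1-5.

ΔP = 1012 − 949 = 63 hPa.
V ≈ 5.92 × 63^0.652 = 5.92 × 14.90 ≈ 88 kt.
88 kt falls in the Category 2 band.

2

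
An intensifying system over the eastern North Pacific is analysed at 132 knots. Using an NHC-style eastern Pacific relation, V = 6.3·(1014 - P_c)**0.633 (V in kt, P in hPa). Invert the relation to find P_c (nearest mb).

892 mb

ΔP = (V / 6.3)^(1/0.633) = (132/6.3)^1.580.
132/6.3 = 20.952; 20.952^1.580 ≈ 122.25 mb.
P_c = 1014 − 122.25 = 891.75 ≈ 892 mb.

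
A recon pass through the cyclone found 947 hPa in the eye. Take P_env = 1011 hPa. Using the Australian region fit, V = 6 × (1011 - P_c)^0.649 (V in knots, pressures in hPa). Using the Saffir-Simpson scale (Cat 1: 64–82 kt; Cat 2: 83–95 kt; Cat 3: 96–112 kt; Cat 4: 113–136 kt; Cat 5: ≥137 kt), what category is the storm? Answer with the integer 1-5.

ΔP = 1011 − 947 = 64 hPa.
V ≈ 6 × 64^0.649 = 6 × 14.87 ≈ 89 kt.
89 kt falls in the Category 2 band.

2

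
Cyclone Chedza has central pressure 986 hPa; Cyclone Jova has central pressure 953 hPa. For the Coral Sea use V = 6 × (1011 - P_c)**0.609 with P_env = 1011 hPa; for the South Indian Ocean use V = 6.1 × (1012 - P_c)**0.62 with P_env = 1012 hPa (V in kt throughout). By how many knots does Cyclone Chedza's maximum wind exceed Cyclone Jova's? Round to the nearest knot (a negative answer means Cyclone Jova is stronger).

Cyclone Chedza: ΔP = 25; V ≈ 6 × 25^0.609 ≈ 42.61 kt.
Cyclone Jova: ΔP = 59; V ≈ 6.1 × 59^0.62 ≈ 76.43 kt.
Difference ≈ 42.61 − 76.43 = -33.82 → -34 kt.

-34 kt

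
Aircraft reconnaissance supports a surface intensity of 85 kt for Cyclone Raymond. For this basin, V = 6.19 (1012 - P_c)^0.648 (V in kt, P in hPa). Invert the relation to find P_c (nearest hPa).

ΔP = (V / 6.19)^(1/0.648) = (85/6.19)^1.543.
85/6.19 = 13.732; 13.732^1.543 ≈ 56.98 hPa.
P_c = 1012 − 56.98 = 955.02 ≈ 955 hPa.

955 hPa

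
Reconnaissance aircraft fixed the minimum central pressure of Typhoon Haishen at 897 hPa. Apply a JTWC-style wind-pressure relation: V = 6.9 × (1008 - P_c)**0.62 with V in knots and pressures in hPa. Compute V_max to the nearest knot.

ΔP = 1008 − 897 = 111 hPa.
111^0.62 ≈ 18.540.
V ≈ 6.9 × 18.540 ≈ 127.9 kt.

128 kt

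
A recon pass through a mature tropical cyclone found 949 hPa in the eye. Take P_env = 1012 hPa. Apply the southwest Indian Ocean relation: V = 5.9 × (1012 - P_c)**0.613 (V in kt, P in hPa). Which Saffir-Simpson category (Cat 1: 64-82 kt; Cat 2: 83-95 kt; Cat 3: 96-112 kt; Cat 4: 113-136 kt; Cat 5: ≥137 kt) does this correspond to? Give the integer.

ΔP = 1012 − 949 = 63 hPa.
V ≈ 5.9 × 63^0.613 = 5.9 × 12.68 ≈ 75 kt.
75 kt falls in the Category 1 band.

1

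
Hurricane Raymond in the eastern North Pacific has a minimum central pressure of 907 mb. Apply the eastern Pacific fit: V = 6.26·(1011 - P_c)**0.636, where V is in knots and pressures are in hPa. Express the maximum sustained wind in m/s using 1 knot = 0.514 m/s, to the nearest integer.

62 m/s

ΔP = 1011 − 907 = 104 mb.
V ≈ 6.26 × 104^0.636 = 6.26 × 19.179 ≈ 120.063 kt.
120.063 × 0.514 ≈ 61.71 m/s → 62 m/s.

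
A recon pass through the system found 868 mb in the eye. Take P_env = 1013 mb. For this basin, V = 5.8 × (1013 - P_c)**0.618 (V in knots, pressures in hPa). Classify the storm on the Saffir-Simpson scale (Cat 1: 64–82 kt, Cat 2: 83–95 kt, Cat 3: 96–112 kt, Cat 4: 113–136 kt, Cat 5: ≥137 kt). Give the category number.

4

ΔP = 1013 − 868 = 145 mb.
V ≈ 5.8 × 145^0.618 = 5.8 × 21.66 ≈ 126 kt.
126 kt falls in the Category 4 band.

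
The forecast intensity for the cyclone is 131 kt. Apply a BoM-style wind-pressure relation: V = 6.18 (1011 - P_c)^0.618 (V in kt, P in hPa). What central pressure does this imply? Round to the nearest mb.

871 mb

ΔP = (V / 6.18)^(1/0.618) = (131/6.18)^1.618.
131/6.18 = 21.197; 21.197^1.618 ≈ 139.99 mb.
P_c = 1011 − 139.99 = 871.01 ≈ 871 mb.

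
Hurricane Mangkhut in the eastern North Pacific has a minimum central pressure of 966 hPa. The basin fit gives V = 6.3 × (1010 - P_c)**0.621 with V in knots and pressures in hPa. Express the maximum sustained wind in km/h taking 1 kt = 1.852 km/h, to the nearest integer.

ΔP = 1010 − 966 = 44 hPa.
V ≈ 6.3 × 44^0.621 = 6.3 × 10.485 ≈ 66.058 kt.
66.058 × 1.852 ≈ 122.34 km/h → 122 km/h.

122 km/h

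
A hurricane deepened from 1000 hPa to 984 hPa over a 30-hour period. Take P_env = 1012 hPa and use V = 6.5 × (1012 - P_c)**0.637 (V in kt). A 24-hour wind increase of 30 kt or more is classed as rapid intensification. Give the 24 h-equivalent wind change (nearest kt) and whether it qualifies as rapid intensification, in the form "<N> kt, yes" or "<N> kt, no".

V₁: ΔP = 12, V ≈ 6.5 × 12^0.637 ≈ 31.65 kt.
V₂: ΔP = 28, V ≈ 6.5 × 28^0.637 ≈ 54.29 kt.
ΔV over 30 h = 22.64 kt → 24 h equivalent = 22.64 × 24/30 ≈ 18.11 kt.
18 kt < 30 kt ⇒ not rapid intensification.

18 kt, no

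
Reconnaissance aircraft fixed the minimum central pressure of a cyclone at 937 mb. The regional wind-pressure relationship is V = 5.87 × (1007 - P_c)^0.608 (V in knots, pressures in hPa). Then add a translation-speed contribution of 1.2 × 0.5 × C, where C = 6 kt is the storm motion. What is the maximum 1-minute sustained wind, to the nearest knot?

81 kt

ΔP = 1007 − 937 = 70 mb.
70^0.608 ≈ 13.238.
V ≈ 5.87 × 13.238 ≈ 77.7 kt.
Translation term: 1.2 × 0.5 × 6 = 3.6 kt.
Corrected V ≈ 81.3 kt → 81 kt.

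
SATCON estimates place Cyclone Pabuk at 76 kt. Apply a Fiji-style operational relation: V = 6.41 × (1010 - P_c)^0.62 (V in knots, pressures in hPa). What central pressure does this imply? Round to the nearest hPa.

956 hPa

ΔP = (V / 6.41)^(1/0.62) = (76/6.41)^1.613.
76/6.41 = 11.856; 11.856^1.613 ≈ 53.97 hPa.
P_c = 1010 − 53.97 = 956.03 ≈ 956 hPa.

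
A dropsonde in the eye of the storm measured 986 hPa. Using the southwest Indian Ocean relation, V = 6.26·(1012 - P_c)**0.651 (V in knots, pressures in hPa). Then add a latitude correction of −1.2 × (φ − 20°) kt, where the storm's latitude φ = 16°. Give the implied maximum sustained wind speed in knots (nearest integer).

ΔP = 1012 − 986 = 26 hPa.
26^0.651 ≈ 8.340.
V ≈ 6.26 × 8.340 ≈ 52.2 kt.
Latitude correction: −1.2 × (16 − 20) = 4.8 kt.
Corrected V ≈ 57 kt → 57 kt.

57 kt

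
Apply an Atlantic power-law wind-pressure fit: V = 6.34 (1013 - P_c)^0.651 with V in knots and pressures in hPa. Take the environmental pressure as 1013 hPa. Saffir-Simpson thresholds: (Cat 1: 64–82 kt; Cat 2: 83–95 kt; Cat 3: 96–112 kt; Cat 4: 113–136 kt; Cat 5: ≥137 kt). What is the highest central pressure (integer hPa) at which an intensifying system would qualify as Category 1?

978 hPa

Category 1 begins at V = 64 kt.
Required ΔP = (64/6.34)^(1/0.651) = 10.095^1.536 ≈ 34.86 hPa.
P_c ≤ 1013 − 34.86 = 978.14, so the highest integer P_c is 978 hPa.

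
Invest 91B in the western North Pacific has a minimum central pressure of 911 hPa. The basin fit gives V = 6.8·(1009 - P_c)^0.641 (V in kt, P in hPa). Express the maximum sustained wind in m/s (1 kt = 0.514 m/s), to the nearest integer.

ΔP = 1009 − 911 = 98 hPa.
V ≈ 6.8 × 98^0.641 = 6.8 × 18.896 ≈ 128.495 kt.
128.495 × 0.514 ≈ 66.05 m/s → 66 m/s.

66 m/s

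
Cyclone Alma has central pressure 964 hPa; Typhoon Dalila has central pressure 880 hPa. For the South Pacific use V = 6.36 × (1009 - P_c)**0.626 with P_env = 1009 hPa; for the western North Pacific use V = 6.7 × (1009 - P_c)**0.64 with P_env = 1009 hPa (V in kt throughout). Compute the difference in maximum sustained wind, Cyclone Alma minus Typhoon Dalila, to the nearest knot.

-81 kt

Cyclone Alma: ΔP = 45; V ≈ 6.36 × 45^0.626 ≈ 68.92 kt.
Typhoon Dalila: ΔP = 129; V ≈ 6.7 × 129^0.64 ≈ 150.26 kt.
Difference ≈ 68.92 − 150.26 = -81.34 → -81 kt.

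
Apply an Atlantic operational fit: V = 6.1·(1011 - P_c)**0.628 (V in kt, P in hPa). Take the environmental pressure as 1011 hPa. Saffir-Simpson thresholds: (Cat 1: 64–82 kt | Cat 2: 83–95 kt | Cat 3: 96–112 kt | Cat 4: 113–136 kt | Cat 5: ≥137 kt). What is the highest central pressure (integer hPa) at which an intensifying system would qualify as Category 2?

947 hPa

Category 2 begins at V = 83 kt.
Required ΔP = (83/6.1)^(1/0.628) = 13.607^1.592 ≈ 63.88 hPa.
P_c ≤ 1011 − 63.88 = 947.12, so the highest integer P_c is 947 hPa.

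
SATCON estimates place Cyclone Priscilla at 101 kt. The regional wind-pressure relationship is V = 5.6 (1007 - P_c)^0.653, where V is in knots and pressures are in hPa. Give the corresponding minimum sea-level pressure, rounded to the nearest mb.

ΔP = (V / 5.6)^(1/0.653) = (101/5.6)^1.531.
101/5.6 = 18.036; 18.036^1.531 ≈ 83.88 mb.
P_c = 1007 − 83.88 = 923.12 ≈ 923 mb.

923 mb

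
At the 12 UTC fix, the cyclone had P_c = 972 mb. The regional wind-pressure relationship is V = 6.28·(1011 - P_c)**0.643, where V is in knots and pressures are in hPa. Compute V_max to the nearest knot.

ΔP = 1011 − 972 = 39 mb.
39^0.643 ≈ 10.545.
V ≈ 6.28 × 10.545 ≈ 66.2 kt.

66 kt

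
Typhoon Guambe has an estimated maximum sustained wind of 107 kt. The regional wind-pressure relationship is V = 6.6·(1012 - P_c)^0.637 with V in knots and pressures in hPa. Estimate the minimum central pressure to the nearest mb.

ΔP = (V / 6.6)^(1/0.637) = (107/6.6)^1.570.
107/6.6 = 16.212; 16.212^1.570 ≈ 79.30 mb.
P_c = 1012 − 79.30 = 932.70 ≈ 933 mb.

933 mb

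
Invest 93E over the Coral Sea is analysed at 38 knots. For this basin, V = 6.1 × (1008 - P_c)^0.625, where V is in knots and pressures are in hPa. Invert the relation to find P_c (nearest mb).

989 mb

ΔP = (V / 6.1)^(1/0.625) = (38/6.1)^1.600.
38/6.1 = 6.230; 6.230^1.600 ≈ 18.67 mb.
P_c = 1008 − 18.67 = 989.33 ≈ 989 mb.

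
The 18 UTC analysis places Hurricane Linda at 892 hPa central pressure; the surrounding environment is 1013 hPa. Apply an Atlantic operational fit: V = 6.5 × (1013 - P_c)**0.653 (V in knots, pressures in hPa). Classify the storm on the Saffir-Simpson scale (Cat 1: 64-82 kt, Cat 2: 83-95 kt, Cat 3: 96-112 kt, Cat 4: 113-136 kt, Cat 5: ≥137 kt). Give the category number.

ΔP = 1013 − 892 = 121 hPa.
V ≈ 6.5 × 121^0.653 = 6.5 × 22.91 ≈ 149 kt.
149 kt falls in the Category 5 band.

5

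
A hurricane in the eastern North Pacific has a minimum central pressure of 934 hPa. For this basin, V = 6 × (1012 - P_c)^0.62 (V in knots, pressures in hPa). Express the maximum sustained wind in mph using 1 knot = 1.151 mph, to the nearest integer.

ΔP = 1012 − 934 = 78 hPa.
V ≈ 6 × 78^0.62 = 6 × 14.897 ≈ 89.382 kt.
89.382 × 1.151 ≈ 102.88 mph → 103 mph.

103 mph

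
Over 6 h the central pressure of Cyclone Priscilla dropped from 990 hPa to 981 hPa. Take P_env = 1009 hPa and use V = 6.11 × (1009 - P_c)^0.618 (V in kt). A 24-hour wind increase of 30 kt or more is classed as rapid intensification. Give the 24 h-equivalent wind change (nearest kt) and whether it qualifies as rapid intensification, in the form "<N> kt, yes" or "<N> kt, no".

V₁: ΔP = 19, V ≈ 6.11 × 19^0.618 ≈ 37.70 kt.
V₂: ΔP = 28, V ≈ 6.11 × 28^0.618 ≈ 47.91 kt.
ΔV over 6 h = 10.21 kt → 24 h equivalent = 10.21 × 24/6 ≈ 40.84 kt.
41 kt ≥ 30 kt ⇒ rapid intensification.

41 kt, yes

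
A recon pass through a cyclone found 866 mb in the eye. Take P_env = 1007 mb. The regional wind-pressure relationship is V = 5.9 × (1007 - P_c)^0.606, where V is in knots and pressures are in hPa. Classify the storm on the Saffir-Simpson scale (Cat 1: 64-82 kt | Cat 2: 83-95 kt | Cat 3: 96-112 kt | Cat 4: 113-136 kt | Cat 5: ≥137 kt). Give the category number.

4

ΔP = 1007 − 866 = 141 mb.
V ≈ 5.9 × 141^0.606 = 5.9 × 20.06 ≈ 118 kt.
118 kt falls in the Category 4 band.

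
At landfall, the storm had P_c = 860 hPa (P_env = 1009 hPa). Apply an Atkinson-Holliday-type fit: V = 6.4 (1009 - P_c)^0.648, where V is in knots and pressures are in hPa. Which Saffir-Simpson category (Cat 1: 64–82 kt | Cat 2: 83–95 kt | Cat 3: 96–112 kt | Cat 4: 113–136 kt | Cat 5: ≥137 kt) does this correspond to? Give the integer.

5

ΔP = 1009 − 860 = 149 hPa.
V ≈ 6.4 × 149^0.648 = 6.4 × 25.60 ≈ 164 kt.
164 kt falls in the Category 5 band.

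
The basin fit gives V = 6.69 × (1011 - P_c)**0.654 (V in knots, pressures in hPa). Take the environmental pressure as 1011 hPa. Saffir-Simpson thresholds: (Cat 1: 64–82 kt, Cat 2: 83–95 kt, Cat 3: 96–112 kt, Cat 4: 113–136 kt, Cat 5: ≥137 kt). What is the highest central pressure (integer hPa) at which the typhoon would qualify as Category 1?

Category 1 begins at V = 64 kt.
Required ΔP = (64/6.69)^(1/0.654) = 9.567^1.529 ≈ 31.60 hPa.
P_c ≤ 1011 − 31.60 = 979.40, so the highest integer P_c is 979 hPa.

979 hPa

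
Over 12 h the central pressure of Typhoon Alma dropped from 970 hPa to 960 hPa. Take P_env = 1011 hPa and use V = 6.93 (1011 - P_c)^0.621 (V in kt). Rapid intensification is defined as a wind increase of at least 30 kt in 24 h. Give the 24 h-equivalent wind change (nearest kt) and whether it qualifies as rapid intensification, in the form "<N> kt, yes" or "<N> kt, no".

V₁: ΔP = 41, V ≈ 6.93 × 41^0.621 ≈ 69.55 kt.
V₂: ΔP = 51, V ≈ 6.93 × 51^0.621 ≈ 79.64 kt.
ΔV over 12 h = 10.09 kt → 24 h equivalent = 10.09 × 24/12 ≈ 20.18 kt.
20 kt < 30 kt ⇒ not rapid intensification.

20 kt, no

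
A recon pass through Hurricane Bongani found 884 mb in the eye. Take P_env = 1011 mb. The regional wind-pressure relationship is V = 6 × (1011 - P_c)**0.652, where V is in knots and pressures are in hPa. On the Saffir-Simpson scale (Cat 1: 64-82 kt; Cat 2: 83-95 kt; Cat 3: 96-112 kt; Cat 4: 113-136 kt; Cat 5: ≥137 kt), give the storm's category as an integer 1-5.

ΔP = 1011 − 884 = 127 mb.
V ≈ 6 × 127^0.652 = 6 × 23.53 ≈ 141 kt.
141 kt falls in the Category 5 band.

5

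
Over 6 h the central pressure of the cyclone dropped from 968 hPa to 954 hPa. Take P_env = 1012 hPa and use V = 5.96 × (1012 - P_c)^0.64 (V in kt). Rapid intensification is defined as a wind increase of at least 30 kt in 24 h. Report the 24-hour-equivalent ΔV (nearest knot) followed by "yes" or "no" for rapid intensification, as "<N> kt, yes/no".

52 kt, yes

V₁: ΔP = 44, V ≈ 5.96 × 44^0.64 ≈ 67.15 kt.
V₂: ΔP = 58, V ≈ 5.96 × 58^0.64 ≈ 80.14 kt.
ΔV over 6 h = 12.99 kt → 24 h equivalent = 12.99 × 24/6 ≈ 51.96 kt.
52 kt ≥ 30 kt ⇒ rapid intensification.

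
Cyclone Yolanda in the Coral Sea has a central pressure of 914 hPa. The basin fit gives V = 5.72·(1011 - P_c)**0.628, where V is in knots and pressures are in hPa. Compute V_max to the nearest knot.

ΔP = 1011 − 914 = 97 hPa.
97^0.628 ≈ 17.689.
V ≈ 5.72 × 17.689 ≈ 101.2 kt.

101 kt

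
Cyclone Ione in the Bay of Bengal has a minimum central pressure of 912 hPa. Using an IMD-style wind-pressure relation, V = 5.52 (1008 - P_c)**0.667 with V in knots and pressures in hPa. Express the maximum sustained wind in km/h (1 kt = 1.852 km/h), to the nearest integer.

215 km/h

ΔP = 1008 − 912 = 96 hPa.
V ≈ 5.52 × 96^0.667 = 5.52 × 20.998 ≈ 115.908 kt.
115.908 × 1.852 ≈ 214.66 km/h → 215 km/h.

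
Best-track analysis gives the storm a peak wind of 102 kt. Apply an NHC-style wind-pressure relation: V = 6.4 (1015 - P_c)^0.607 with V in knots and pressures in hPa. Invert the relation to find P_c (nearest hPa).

919 hPa

ΔP = (V / 6.4)^(1/0.607) = (102/6.4)^1.647.
102/6.4 = 15.938; 15.938^1.647 ≈ 95.70 hPa.
P_c = 1015 − 95.70 = 919.30 ≈ 919 hPa.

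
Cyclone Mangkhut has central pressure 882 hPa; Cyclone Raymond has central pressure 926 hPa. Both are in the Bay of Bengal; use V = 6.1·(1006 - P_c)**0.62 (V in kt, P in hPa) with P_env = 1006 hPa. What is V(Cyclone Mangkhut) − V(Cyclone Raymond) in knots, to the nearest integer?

Cyclone Mangkhut: ΔP = 124; V ≈ 6.1 × 124^0.62 ≈ 121.13 kt.
Cyclone Raymond: ΔP = 80; V ≈ 6.1 × 80^0.62 ≈ 92.31 kt.
Difference ≈ 121.13 − 92.31 = 28.82 → 29 kt.

29 kt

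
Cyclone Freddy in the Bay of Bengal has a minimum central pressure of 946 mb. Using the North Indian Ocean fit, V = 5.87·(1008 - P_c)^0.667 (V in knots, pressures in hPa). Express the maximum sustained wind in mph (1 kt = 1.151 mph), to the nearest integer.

106 mph

ΔP = 1008 − 946 = 62 mb.
V ≈ 5.87 × 62^0.667 = 5.87 × 15.686 ≈ 92.080 kt.
92.080 × 1.151 ≈ 105.98 mph → 106 mph.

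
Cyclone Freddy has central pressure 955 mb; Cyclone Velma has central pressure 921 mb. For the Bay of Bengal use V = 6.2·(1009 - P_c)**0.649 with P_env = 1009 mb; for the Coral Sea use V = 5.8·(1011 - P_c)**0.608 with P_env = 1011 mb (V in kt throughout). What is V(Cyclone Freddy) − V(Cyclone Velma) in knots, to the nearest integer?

Cyclone Freddy: ΔP = 54; V ≈ 6.2 × 54^0.649 ≈ 82.55 kt.
Cyclone Velma: ΔP = 90; V ≈ 5.8 × 90^0.608 ≈ 89.46 kt.
Difference ≈ 82.55 − 89.46 = -6.91 → -7 kt.

-7 kt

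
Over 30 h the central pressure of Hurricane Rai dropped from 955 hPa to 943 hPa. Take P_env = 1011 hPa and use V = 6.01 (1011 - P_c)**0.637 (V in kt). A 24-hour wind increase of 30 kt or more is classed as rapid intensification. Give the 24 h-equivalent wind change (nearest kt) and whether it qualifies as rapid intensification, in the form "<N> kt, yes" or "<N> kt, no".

V₁: ΔP = 56, V ≈ 6.01 × 56^0.637 ≈ 78.07 kt.
V₂: ΔP = 68, V ≈ 6.01 × 68^0.637 ≈ 88.35 kt.
ΔV over 30 h = 10.28 kt → 24 h equivalent = 10.28 × 24/30 ≈ 8.22 kt.
8 kt < 30 kt ⇒ not rapid intensification.

8 kt, no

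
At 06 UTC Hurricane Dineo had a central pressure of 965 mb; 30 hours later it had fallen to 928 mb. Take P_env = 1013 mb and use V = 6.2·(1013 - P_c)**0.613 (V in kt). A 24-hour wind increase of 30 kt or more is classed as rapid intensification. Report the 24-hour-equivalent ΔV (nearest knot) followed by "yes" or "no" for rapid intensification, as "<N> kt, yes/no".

V₁: ΔP = 48, V ≈ 6.2 × 48^0.613 ≈ 66.53 kt.
V₂: ΔP = 85, V ≈ 6.2 × 85^0.613 ≈ 94.43 kt.
ΔV over 30 h = 27.90 kt → 24 h equivalent = 27.90 × 24/30 ≈ 22.32 kt.
22 kt < 30 kt ⇒ not rapid intensification.

22 kt, no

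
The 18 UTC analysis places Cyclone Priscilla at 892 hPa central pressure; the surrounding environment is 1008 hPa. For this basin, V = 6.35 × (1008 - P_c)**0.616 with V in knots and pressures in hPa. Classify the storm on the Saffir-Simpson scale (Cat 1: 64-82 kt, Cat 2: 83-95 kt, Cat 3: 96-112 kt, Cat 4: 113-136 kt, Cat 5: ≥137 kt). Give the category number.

ΔP = 1008 − 892 = 116 hPa.
V ≈ 6.35 × 116^0.616 = 6.35 × 18.69 ≈ 119 kt.
119 kt falls in the Category 4 band.

4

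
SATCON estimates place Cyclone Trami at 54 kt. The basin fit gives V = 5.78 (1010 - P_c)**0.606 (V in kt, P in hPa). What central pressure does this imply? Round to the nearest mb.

970 mb

ΔP = (V / 5.78)^(1/0.606) = (54/5.78)^1.650.
54/5.78 = 9.343; 9.343^1.650 ≈ 39.94 mb.
P_c = 1010 − 39.94 = 970.06 ≈ 970 mb.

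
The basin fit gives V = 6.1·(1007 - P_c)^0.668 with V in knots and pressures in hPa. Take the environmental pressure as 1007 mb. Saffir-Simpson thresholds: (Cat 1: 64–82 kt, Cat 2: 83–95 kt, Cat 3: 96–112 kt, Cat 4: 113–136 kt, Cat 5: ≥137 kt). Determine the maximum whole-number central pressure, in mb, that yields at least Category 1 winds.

Category 1 begins at V = 64 kt.
Required ΔP = (64/6.1)^(1/0.668) = 10.492^1.497 ≈ 33.75 mb.
P_c ≤ 1007 − 33.75 = 973.25, so the highest integer P_c is 973 mb.

973 mb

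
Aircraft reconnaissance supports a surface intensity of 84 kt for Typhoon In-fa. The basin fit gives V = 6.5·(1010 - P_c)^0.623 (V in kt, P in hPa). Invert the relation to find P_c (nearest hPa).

ΔP = (V / 6.5)^(1/0.623) = (84/6.5)^1.605.
84/6.5 = 12.923; 12.923^1.605 ≈ 60.80 hPa.
P_c = 1010 − 60.80 = 949.20 ≈ 949 hPa.

949 hPa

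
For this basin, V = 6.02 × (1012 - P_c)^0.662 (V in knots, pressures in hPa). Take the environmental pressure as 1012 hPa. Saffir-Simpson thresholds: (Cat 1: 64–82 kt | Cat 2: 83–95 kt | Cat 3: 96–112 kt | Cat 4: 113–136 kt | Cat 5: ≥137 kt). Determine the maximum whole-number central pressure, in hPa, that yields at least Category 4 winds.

Category 4 begins at V = 113 kt.
Required ΔP = (113/6.02)^(1/0.662) = 18.771^1.511 ≈ 83.89 hPa.
P_c ≤ 1012 − 83.89 = 928.11, so the highest integer P_c is 928 hPa.

928 hPa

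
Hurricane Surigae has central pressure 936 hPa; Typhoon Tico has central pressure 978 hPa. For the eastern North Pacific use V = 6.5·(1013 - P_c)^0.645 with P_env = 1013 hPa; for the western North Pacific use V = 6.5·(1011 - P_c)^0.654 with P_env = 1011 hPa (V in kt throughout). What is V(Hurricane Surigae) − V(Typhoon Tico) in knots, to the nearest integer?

43 kt

Hurricane Surigae: ΔP = 77; V ≈ 6.5 × 77^0.645 ≈ 107.08 kt.
Typhoon Tico: ΔP = 33; V ≈ 6.5 × 33^0.654 ≈ 63.98 kt.
Difference ≈ 107.08 − 63.98 = 43.10 → 43 kt.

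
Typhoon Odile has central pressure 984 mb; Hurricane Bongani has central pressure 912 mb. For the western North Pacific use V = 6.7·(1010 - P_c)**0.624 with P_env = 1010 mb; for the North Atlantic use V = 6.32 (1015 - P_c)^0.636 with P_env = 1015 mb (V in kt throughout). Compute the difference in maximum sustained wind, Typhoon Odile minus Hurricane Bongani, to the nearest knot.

-69 kt

Typhoon Odile: ΔP = 26; V ≈ 6.7 × 26^0.624 ≈ 51.17 kt.
Hurricane Bongani: ΔP = 103; V ≈ 6.32 × 103^0.636 ≈ 120.47 kt.
Difference ≈ 51.17 − 120.47 = -69.30 → -69 kt.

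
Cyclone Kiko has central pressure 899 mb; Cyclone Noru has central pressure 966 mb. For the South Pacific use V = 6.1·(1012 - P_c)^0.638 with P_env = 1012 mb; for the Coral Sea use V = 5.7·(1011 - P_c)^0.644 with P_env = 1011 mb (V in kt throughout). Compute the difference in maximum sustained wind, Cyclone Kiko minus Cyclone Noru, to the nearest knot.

Cyclone Kiko: ΔP = 113; V ≈ 6.1 × 113^0.638 ≈ 124.51 kt.
Cyclone Noru: ΔP = 45; V ≈ 5.7 × 45^0.644 ≈ 66.15 kt.
Difference ≈ 124.51 − 66.15 = 58.36 → 58 kt.

58 kt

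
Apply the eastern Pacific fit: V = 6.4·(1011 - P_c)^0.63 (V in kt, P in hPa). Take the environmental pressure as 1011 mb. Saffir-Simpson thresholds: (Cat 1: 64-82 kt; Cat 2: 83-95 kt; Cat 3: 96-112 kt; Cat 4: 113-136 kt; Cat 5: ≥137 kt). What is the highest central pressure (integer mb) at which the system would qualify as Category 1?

972 mb

Category 1 begins at V = 64 kt.
Required ΔP = (64/6.4)^(1/0.63) = 10.000^1.587 ≈ 38.66 mb.
P_c ≤ 1011 − 38.66 = 972.34, so the highest integer P_c is 972 mb.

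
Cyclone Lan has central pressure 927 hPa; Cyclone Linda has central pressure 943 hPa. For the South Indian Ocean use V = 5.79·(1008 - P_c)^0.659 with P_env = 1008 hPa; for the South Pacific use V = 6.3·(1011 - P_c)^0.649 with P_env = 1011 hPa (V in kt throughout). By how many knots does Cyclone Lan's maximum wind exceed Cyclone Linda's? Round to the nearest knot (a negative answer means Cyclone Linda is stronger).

7 kt

Cyclone Lan: ΔP = 81; V ≈ 5.79 × 81^0.659 ≈ 104.80 kt.
Cyclone Linda: ΔP = 68; V ≈ 6.3 × 68^0.649 ≈ 97.42 kt.
Difference ≈ 104.80 − 97.42 = 7.38 → 7 kt.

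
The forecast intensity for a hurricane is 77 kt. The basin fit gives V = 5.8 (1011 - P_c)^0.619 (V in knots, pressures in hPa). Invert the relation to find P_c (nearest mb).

ΔP = (V / 5.8)^(1/0.619) = (77/5.8)^1.616.
77/5.8 = 13.276; 13.276^1.616 ≈ 65.21 mb.
P_c = 1011 − 65.21 = 945.79 ≈ 946 mb.

946 mb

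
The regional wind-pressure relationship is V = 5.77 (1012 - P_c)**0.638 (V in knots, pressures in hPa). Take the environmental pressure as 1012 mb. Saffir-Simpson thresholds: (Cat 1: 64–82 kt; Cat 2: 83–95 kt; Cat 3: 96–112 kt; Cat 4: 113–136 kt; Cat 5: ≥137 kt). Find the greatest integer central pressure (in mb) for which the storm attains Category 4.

906 mb

Category 4 begins at V = 113 kt.
Required ΔP = (113/5.77)^(1/0.638) = 19.584^1.567 ≈ 105.91 mb.
P_c ≤ 1012 − 105.91 = 906.09, so the highest integer P_c is 906 mb.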